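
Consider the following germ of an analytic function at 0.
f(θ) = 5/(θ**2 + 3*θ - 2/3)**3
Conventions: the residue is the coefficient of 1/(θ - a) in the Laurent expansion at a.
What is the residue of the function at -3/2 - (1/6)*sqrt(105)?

The residue is -(54/8575)*sqrt(105).

The factor θ**2 + 3*θ - 2/3 splits as (θ - a)(θ - a') with a = -3/2 - (1/6)*sqrt(105), a' = -3/2 + (1/6)*sqrt(105). At the order-3 pole a set g(θ) = (θ - a)^3*f(θ) = [5] / (θ - a')^3.
Order-3 pole: residue = g''(a)/2; g''(-3/2 - (1/6)*sqrt(105)) = -(108/8575)*sqrt(105), so the residue is -(54/8575)*sqrt(105).


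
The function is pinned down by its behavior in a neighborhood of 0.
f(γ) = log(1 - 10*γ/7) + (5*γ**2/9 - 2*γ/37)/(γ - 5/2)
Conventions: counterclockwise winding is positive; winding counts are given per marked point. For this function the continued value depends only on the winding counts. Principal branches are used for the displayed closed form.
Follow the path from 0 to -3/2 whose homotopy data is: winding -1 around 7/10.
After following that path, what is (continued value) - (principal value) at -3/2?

Continued minus principal equals -(2)*pi*i.

The rational part is single-valued and drops out of the difference; each branch term changes only by its own monodromy.
(1)*log(1 - γ/(7/10)): each positive loop around 7/10 adds 2*pi*i to the log, so winding -1 contributes (1)*(-1)*2*pi*i = -(2)*pi*i.
Summing the contributions at γ = -3/2 gives -(2)*pi*i.


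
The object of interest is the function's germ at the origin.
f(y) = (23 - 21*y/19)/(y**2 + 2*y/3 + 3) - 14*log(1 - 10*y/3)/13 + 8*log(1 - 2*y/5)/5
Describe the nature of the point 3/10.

The point is a logarithmic branch point.

The term (-14/13)*log(1 - y/(3/10)) has argument 1 - 3/10/(3/10) = 0 at 3/10: a logarithmic (infinitely-sheeted) branch point; the remaining terms are analytic or single-valued there.


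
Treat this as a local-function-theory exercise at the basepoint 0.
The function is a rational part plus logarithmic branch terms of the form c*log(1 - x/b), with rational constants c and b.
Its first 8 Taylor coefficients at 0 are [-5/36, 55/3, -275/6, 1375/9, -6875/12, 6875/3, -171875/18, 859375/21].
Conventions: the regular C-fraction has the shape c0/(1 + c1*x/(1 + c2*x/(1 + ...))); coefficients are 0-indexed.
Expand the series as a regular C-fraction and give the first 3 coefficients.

Taylor coefficients (read off): a_0 = -5/36, a_1 = 55/3, a_2 = -275/6.
c0 = a_0 = -5/36. Peel one level at a time: if S = 1 + c*x/S' with S'(0) = 1, then c is the x-coefficient of S and S' = c*x/(S - 1).
S_1 = c0/f = 1 + (132)*x + (17094)*x^2 + ...; c1 = 132.
S_2 = c1*x/(S_1 - 1) = 1 + (-259/2)*x + ...; c2 = -259/2.

The regular C-fraction coefficients are [-5/36, 132, -259/2].


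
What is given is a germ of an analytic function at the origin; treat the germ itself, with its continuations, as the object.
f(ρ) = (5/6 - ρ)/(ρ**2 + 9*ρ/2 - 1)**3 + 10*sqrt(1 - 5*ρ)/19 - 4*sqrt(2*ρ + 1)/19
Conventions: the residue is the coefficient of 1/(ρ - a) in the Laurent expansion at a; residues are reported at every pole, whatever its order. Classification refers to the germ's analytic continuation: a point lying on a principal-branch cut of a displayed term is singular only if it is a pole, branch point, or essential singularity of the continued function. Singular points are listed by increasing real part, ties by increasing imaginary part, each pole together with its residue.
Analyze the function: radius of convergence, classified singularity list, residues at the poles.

Radius of convergence at 0: 1/5.
At -9/4 - (1/4)*sqrt(97): a pole of order 3; residue -(592/912673)*sqrt(97).
At -1/2: an algebraic (square-root) branch point.
At 1/5: an algebraic (square-root) branch point.
At -9/4 + (1/4)*sqrt(97): a pole of order 3; residue (592/912673)*sqrt(97).

Denominator factor (ρ**2 + 9*ρ/2 - 1)^3: discriminant 97/4, real irrational roots -9/4 + (1/4)*sqrt(97) and -9/4 - (1/4)*sqrt(97); poles of order 3, moduli -9/4 + (1/4)*sqrt(97) and 9/4 + (1/4)*sqrt(97).
Branch term (-4/19)*sqrt(1 - ρ/(-1/2)): its argument vanishes at ρ = -1/2, a square-root branch point, modulus 1/2.
Branch term (10/19)*sqrt(1 - ρ/(1/5)): its argument vanishes at ρ = 1/5, a square-root branch point, modulus 1/5.
The radius of convergence is the smallest modulus among the singular points: 1/5.
The branch terms are analytic at -9/4 - (1/4)*sqrt(97) and contribute nothing to the residue; only the rational part matters.
The factor ρ**2 + 9*ρ/2 - 1 splits as (ρ - a)(ρ - a') with a = -9/4 - (1/4)*sqrt(97), a' = -9/4 + (1/4)*sqrt(97). At the order-3 pole a set g(ρ) = (ρ - a)^3*(rational part) = [5/6 - ρ] / (ρ - a')^3.
Order-3 pole: residue = g''(a)/2; g''(-9/4 - (1/4)*sqrt(97)) = -(1184/912673)*sqrt(97), so the residue is -(592/912673)*sqrt(97).
The branch terms are analytic at -9/4 + (1/4)*sqrt(97) and contribute nothing to the residue; only the rational part matters.
The factor ρ**2 + 9*ρ/2 - 1 splits as (ρ - a)(ρ - a') with a = -9/4 + (1/4)*sqrt(97), a' = -9/4 - (1/4)*sqrt(97). At the order-3 pole a set g(ρ) = (ρ - a)^3*(rational part) = [5/6 - ρ] / (ρ - a')^3.
Order-3 pole: residue = g''(a)/2; g''(-9/4 + (1/4)*sqrt(97)) = (1184/912673)*sqrt(97), so the residue is (592/912673)*sqrt(97).
List the singular points by increasing real part (a conjugate pair: the negative imaginary part first).


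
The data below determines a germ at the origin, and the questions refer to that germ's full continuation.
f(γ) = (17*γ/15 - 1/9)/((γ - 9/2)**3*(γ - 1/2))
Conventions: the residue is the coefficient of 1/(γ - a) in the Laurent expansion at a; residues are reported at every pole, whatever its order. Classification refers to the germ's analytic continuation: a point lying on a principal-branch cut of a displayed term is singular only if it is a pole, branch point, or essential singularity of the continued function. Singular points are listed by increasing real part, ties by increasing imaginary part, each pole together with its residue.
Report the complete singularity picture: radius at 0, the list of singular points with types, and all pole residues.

Radius of convergence at 0: 1/2.
At 1/2: a pole of order 1; residue -41/5760.
At 9/2: a pole of order 3; residue 41/5760.

Denominator factor (γ - 1/2): pole of order 1 at 1/2, modulus 1/2.
Denominator factor (γ - 9/2)^3: pole of order 3 at 9/2, modulus 9/2.
The radius of convergence is the smallest modulus among the singular points: 1/2.
At the order-1 pole 1/2 set g(γ) = (γ - (1/2))*f(γ) = (17*γ/15 - 1/9)/(γ - 9/2)**3.
Simple pole: residue = g(a) at a = 1/2, which is -41/5760.
At the order-3 pole 9/2 set g(γ) = (γ - (9/2))^3*f(γ) = (17*γ/15 - 1/9)/(γ - 1/2).
Order-3 pole: residue = g''(a)/2; g''(9/2) = 41/2880, so the residue is 41/5760.
List the singular points by increasing real part (a conjugate pair: the negative imaginary part first).


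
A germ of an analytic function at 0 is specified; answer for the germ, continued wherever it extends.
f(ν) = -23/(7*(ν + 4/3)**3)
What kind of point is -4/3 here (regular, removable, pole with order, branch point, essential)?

The denominator factor ν + 4/3 vanishes at -4/3 and appears to the power 3; the numerator there equals -23/7, nonzero, and no other factor vanishes.
Hence a pole whose order is the multiplicity, 3.

The point is a pole of order 3.


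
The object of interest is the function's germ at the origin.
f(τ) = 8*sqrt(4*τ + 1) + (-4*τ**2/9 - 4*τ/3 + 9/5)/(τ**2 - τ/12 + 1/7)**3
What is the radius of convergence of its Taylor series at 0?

The radius of convergence is 1/4.

Denominator factor (τ**2 - τ/12 + 1/7)^3: discriminant -569/1008, complex-conjugate roots (1/24) + ((1/168)*sqrt(3983))*i and (1/24) - ((1/168)*sqrt(3983))*i; poles of order 3, moduli (1/7)*sqrt(7) and (1/7)*sqrt(7).
Branch term (8)*sqrt(1 - τ/(-1/4)): its argument vanishes at τ = -1/4, a square-root branch point, modulus 1/4.
The radius of convergence is the smallest modulus among the singular points: 1/4.


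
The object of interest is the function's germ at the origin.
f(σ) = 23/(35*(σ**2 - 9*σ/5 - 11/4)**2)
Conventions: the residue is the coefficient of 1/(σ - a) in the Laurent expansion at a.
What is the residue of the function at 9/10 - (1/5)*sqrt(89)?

The factor σ**2 - 9*σ/5 - 11/4 splits as (σ - a)(σ - a') with a = 9/10 - (1/5)*sqrt(89), a' = 9/10 + (1/5)*sqrt(89). At the order-2 pole a set g(σ) = (σ - a)^2*f(σ) = [23/35] / (σ - a')^2.
Order-2 pole: residue = g'(a); g'(9/10 - (1/5)*sqrt(89)) = (575/221788)*sqrt(89), so the residue is (575/221788)*sqrt(89).

The residue is (575/221788)*sqrt(89).


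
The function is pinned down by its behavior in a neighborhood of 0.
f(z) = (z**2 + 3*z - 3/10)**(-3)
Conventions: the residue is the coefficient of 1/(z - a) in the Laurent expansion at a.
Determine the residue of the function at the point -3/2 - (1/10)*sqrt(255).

The factor z**2 + 3*z - 3/10 splits as (z - a)(z - a') with a = -3/2 - (1/10)*sqrt(255), a' = -3/2 + (1/10)*sqrt(255). At the order-3 pole a set g(z) = (z - a)^3*f(z) = [1] / (z - a')^3.
Order-3 pole: residue = g''(a)/2; g''(-3/2 - (1/10)*sqrt(255)) = -(100/44217)*sqrt(255), so the residue is -(50/44217)*sqrt(255).

The residue is -(50/44217)*sqrt(255).


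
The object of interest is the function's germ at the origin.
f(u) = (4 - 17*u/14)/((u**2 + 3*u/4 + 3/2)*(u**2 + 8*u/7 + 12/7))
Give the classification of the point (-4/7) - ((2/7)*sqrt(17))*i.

The denominator factor u**2 + 8*u/7 + 12/7 vanishes at (-4/7) - ((2/7)*sqrt(17))*i and appears to the power 1; the numerator there equals (230/49) + ((17/49)*sqrt(17))*i, nonzero, and no other factor vanishes.
Hence a pole whose order is the multiplicity, 1.

The point is a pole of order 1.


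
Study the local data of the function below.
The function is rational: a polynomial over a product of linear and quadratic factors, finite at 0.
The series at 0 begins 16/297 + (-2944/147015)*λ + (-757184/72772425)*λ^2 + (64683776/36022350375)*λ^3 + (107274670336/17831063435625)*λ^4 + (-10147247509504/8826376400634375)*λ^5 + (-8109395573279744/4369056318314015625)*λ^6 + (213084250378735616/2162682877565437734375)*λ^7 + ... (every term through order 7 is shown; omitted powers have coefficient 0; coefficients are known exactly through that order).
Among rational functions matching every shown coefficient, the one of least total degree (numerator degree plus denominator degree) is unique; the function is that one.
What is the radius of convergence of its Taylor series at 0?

The radius of convergence is (1/2)*sqrt(11).

No rational of total degree below 3 reproduces all 8 coefficients; solving the [0/3] Pade equations on them gives f(λ) = 1/(3*(λ + 9/4)*(λ**2 - λ/5 + 11/4)), whose expansion matches every shown term.
Denominator factor (λ + 9/4): pole of order 1 at -9/4, modulus 9/4.
Denominator factor (λ**2 - λ/5 + 11/4): discriminant -274/25, complex-conjugate roots (1/10) + ((1/10)*sqrt(274))*i and (1/10) - ((1/10)*sqrt(274))*i; poles of order 1, moduli (1/2)*sqrt(11) and (1/2)*sqrt(11).
The radius of convergence is the smallest modulus among the singular points: (1/2)*sqrt(11).


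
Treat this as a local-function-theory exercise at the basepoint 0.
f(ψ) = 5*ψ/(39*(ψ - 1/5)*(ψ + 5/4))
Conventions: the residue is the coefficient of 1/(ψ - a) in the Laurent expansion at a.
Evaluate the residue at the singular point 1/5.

At the order-1 pole 1/5 set g(ψ) = (ψ - (1/5))*f(ψ) = 5*ψ/(39*(ψ + 5/4)).
Simple pole: residue = g(a) at a = 1/5, which is 20/1131.

The residue is 20/1131.


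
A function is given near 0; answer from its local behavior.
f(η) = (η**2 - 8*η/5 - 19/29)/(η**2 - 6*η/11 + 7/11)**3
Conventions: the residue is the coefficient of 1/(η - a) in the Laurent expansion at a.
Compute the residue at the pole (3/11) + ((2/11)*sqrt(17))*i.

The residue is ((29067709/182370560)*sqrt(17))*i.

The factor η**2 - 6*η/11 + 7/11 splits as (η - a)(η - a') with a = (3/11) + ((2/11)*sqrt(17))*i, a' = (3/11) - ((2/11)*sqrt(17))*i. At the order-3 pole a set g(η) = (η - a)^3*f(η) = [η**2 - 8*η/5 - 19/29] / (η - a')^3.
Order-3 pole: residue = g''(a)/2; g''((3/11) + ((2/11)*sqrt(17))*i) = ((29067709/91185280)*sqrt(17))*i, so the residue is ((29067709/182370560)*sqrt(17))*i.


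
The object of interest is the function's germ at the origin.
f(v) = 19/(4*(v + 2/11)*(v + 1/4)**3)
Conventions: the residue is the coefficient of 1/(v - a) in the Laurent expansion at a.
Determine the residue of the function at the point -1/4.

The residue is -404624/27.

At the order-3 pole -1/4 set g(v) = (v - (-1/4))^3*f(v) = 19/(4*(v + 2/11)).
Order-3 pole: residue = g''(a)/2; g''(-1/4) = -809248/27, so the residue is -404624/27.


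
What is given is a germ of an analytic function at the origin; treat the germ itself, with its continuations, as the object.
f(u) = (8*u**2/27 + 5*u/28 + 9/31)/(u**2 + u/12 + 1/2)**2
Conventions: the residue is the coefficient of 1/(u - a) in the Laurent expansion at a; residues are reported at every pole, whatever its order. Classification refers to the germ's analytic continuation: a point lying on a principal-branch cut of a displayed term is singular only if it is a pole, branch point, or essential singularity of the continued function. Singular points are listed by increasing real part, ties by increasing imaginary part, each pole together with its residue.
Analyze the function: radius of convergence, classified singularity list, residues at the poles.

Denominator factor (u**2 + u/12 + 1/2)^2: discriminant -287/144, complex-conjugate roots (-1/24) + ((1/24)*sqrt(287))*i and (-1/24) - ((1/24)*sqrt(287))*i; poles of order 2, moduli (1/2)*sqrt(2) and (1/2)*sqrt(2).
The radius of convergence is the smallest modulus among the singular points: (1/2)*sqrt(2).
The factor u**2 + u/12 + 1/2 splits as (u - a)(u - a') with a = (-1/24) - ((1/24)*sqrt(287))*i, a' = (-1/24) + ((1/24)*sqrt(287))*i. At the order-2 pole a set g(u) = (u - a)^2*f(u) = [8*u**2/27 + 5*u/28 + 9/31] / (u - a')^2.
Order-2 pole: residue = g'(a); g'((-1/24) - ((1/24)*sqrt(287))*i) = ((323252/17874073)*sqrt(287))*i, so the residue is ((323252/17874073)*sqrt(287))*i.
The factor u**2 + u/12 + 1/2 splits as (u - a)(u - a') with a = (-1/24) + ((1/24)*sqrt(287))*i, a' = (-1/24) - ((1/24)*sqrt(287))*i. At the order-2 pole a set g(u) = (u - a)^2*f(u) = [8*u**2/27 + 5*u/28 + 9/31] / (u - a')^2.
Order-2 pole: residue = g'(a); g'((-1/24) + ((1/24)*sqrt(287))*i) = -((323252/17874073)*sqrt(287))*i, so the residue is -((323252/17874073)*sqrt(287))*i.
List the singular points by increasing real part (a conjugate pair: the negative imaginary part first).

Radius of convergence at 0: (1/2)*sqrt(2).
At (-1/24) - ((1/24)*sqrt(287))*i: a pole of order 2; residue ((323252/17874073)*sqrt(287))*i.
At (-1/24) + ((1/24)*sqrt(287))*i: a pole of order 2; residue -((323252/17874073)*sqrt(287))*i.


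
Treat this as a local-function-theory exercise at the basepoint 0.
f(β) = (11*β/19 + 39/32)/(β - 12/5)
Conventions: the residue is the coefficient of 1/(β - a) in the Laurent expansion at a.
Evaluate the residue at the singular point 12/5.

At the order-1 pole 12/5 set g(β) = (β - (12/5))*f(β) = 11*β/19 + 39/32.
Simple pole: residue = g(a) at a = 12/5, which is 7929/3040.

The residue is 7929/3040.


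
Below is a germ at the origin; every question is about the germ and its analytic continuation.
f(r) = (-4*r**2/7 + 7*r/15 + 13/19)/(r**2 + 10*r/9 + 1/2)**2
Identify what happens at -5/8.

Denominator factors: r**2 + 10*r/9 + 1/2 = 113/576 at r = -5/8 — none vanishes.
So the germ continues analytically to -5/8.

The point is a regular point.


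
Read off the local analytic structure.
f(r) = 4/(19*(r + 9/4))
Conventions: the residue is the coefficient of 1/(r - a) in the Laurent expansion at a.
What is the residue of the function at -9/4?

The residue is 4/19.

At the order-1 pole -9/4 set g(r) = (r - (-9/4))*f(r) = 4/19.
Simple pole: residue = g(a) at a = -9/4, which is 4/19.


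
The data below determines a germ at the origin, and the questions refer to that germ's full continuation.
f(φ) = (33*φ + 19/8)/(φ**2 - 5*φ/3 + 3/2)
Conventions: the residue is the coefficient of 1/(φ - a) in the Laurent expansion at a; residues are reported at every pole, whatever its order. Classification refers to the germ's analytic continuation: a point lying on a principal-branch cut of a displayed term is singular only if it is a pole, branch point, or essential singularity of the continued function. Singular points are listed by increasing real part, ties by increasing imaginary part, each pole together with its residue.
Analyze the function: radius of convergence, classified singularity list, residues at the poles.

Radius of convergence at 0: (1/2)*sqrt(6).
At (5/6) - ((1/6)*sqrt(29))*i: a pole of order 1; residue (33/2) + ((717/232)*sqrt(29))*i.
At (5/6) + ((1/6)*sqrt(29))*i: a pole of order 1; residue (33/2) - ((717/232)*sqrt(29))*i.

Denominator factor (φ**2 - 5*φ/3 + 3/2): discriminant -29/9, complex-conjugate roots (5/6) + ((1/6)*sqrt(29))*i and (5/6) - ((1/6)*sqrt(29))*i; poles of order 1, moduli (1/2)*sqrt(6) and (1/2)*sqrt(6).
The radius of convergence is the smallest modulus among the singular points: (1/2)*sqrt(6).
The factor φ**2 - 5*φ/3 + 3/2 splits as (φ - a)(φ - a') with a = (5/6) - ((1/6)*sqrt(29))*i, a' = (5/6) + ((1/6)*sqrt(29))*i. At the order-1 pole a set g(φ) = (φ - a)*f(φ) = [33*φ + 19/8] / (φ - a').
Simple pole: residue = g(a) at a = (5/6) - ((1/6)*sqrt(29))*i, which is (33/2) + ((717/232)*sqrt(29))*i.
The factor φ**2 - 5*φ/3 + 3/2 splits as (φ - a)(φ - a') with a = (5/6) + ((1/6)*sqrt(29))*i, a' = (5/6) - ((1/6)*sqrt(29))*i. At the order-1 pole a set g(φ) = (φ - a)*f(φ) = [33*φ + 19/8] / (φ - a').
Simple pole: residue = g(a) at a = (5/6) + ((1/6)*sqrt(29))*i, which is (33/2) - ((717/232)*sqrt(29))*i.
List the singular points by increasing real part (a conjugate pair: the negative imaginary part first).


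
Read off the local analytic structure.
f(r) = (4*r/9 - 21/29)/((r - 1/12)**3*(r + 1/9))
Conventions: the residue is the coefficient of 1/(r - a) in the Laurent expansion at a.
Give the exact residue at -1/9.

At the order-1 pole -1/9 set g(r) = (r - (-1/9))*f(r) = (4*r/9 - 21/29)/(r - 1/12)**3.
Simple pole: residue = g(a) at a = -1/9, which is 1046592/9947.

The residue is 1046592/9947.


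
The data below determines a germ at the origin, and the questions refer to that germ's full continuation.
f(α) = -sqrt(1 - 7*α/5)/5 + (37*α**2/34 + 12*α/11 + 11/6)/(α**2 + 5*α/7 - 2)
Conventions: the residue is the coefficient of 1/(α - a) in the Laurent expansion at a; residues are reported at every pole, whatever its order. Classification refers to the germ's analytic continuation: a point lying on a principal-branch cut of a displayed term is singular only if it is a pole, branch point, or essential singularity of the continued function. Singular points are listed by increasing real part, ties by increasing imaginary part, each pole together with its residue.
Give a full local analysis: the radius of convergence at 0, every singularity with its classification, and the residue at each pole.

Denominator factor (α**2 + 5*α/7 - 2): discriminant 417/49, real irrational roots -5/14 + (1/14)*sqrt(417) and -5/14 - (1/14)*sqrt(417); poles of order 1, moduli -5/14 + (1/14)*sqrt(417) and 5/14 + (1/14)*sqrt(417).
Branch term (-1/5)*sqrt(1 - α/(5/7)): its argument vanishes at α = 5/7, a square-root branch point, modulus 5/7.
The radius of convergence is the smallest modulus among the singular points: 5/7.
The branch term is analytic at -5/14 - (1/14)*sqrt(417) and contributes nothing to the residue; only the rational part matters.
The factor α**2 + 5*α/7 - 2 splits as (α - a)(α - a') with a = -5/14 - (1/14)*sqrt(417), a' = -5/14 + (1/14)*sqrt(417). At the order-1 pole a set g(α) = (α - a)*(rational part) = [37*α**2/34 + 12*α/11 + 11/6] / (α - a').
Simple pole: residue = g(a) at a = -5/14 - (1/14)*sqrt(417), which is 821/5236 - (25211/385308)*sqrt(417).
The branch term is analytic at -5/14 + (1/14)*sqrt(417) and contributes nothing to the residue; only the rational part matters.
The factor α**2 + 5*α/7 - 2 splits as (α - a)(α - a') with a = -5/14 + (1/14)*sqrt(417), a' = -5/14 - (1/14)*sqrt(417). At the order-1 pole a set g(α) = (α - a)*(rational part) = [37*α**2/34 + 12*α/11 + 11/6] / (α - a').
Simple pole: residue = g(a) at a = -5/14 + (1/14)*sqrt(417), which is 821/5236 + (25211/385308)*sqrt(417).
List the singular points by increasing real part (a conjugate pair: the negative imaginary part first).

Radius of convergence at 0: 5/7.
At -5/14 - (1/14)*sqrt(417): a pole of order 1; residue 821/5236 - (25211/385308)*sqrt(417).
At 5/7: an algebraic (square-root) branch point.
At -5/14 + (1/14)*sqrt(417): a pole of order 1; residue 821/5236 + (25211/385308)*sqrt(417).


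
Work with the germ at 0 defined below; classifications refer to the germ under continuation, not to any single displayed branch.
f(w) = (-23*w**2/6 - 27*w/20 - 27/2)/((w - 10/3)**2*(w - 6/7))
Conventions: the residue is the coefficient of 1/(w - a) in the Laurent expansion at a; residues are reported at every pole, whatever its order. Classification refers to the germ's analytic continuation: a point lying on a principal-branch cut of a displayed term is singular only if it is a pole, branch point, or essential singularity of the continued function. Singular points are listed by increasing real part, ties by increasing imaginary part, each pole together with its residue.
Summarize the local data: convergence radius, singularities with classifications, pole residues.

Radius of convergence at 0: 6/7.
At 6/7: a pole of order 1; residue -38529/13520.
At 10/3: a pole of order 2; residue -39893/40560.

Denominator factor (w - 6/7): pole of order 1 at 6/7, modulus 6/7.
Denominator factor (w - 10/3)^2: pole of order 2 at 10/3, modulus 10/3.
The radius of convergence is the smallest modulus among the singular points: 6/7.
At the order-1 pole 6/7 set g(w) = (w - (6/7))*f(w) = (-23*w**2/6 - 27*w/20 - 27/2)/(w - 10/3)**2.
Simple pole: residue = g(a) at a = 6/7, which is -38529/13520.
At the order-2 pole 10/3 set g(w) = (w - (10/3))^2*f(w) = (-23*w**2/6 - 27*w/20 - 27/2)/(w - 6/7).
Order-2 pole: residue = g'(a); g'(10/3) = -39893/40560, so the residue is -39893/40560.
List the singular points by increasing real part (a conjugate pair: the negative imaginary part first).


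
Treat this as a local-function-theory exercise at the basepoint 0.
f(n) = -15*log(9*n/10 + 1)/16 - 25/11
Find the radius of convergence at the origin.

The radius of convergence is 10/9.

Branch term (-15/16)*log(1 - n/(-10/9)): its argument vanishes at n = -10/9, a logarithmic branch point, modulus 10/9.
The radius of convergence is the smallest modulus among the singular points: 10/9.


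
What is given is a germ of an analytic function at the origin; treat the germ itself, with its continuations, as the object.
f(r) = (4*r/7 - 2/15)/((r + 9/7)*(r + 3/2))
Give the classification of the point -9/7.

The point is a pole of order 1.

The denominator factor r + 9/7 vanishes at -9/7 and appears to the power 1; the numerator there equals -638/735, nonzero, and no other factor vanishes.
Hence a pole whose order is the multiplicity, 1.


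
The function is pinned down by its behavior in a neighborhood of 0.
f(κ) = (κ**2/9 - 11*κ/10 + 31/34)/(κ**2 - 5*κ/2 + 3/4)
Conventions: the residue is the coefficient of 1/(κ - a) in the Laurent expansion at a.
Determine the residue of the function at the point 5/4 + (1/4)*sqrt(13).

The residue is -37/90 - (61/1989)*sqrt(13).

The factor κ**2 - 5*κ/2 + 3/4 splits as (κ - a)(κ - a') with a = 5/4 + (1/4)*sqrt(13), a' = 5/4 - (1/4)*sqrt(13). At the order-1 pole a set g(κ) = (κ - a)*f(κ) = [κ**2/9 - 11*κ/10 + 31/34] / (κ - a').
Simple pole: residue = g(a) at a = 5/4 + (1/4)*sqrt(13), which is -37/90 - (61/1989)*sqrt(13).


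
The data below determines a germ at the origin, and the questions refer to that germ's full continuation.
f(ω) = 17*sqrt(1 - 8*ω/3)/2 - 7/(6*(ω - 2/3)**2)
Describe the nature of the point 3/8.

The point is an algebraic (square-root) branch point.

The term (17/2)*sqrt(1 - ω/(3/8)) has argument 1 - 3/8/(3/8) = 0 at 3/8: a square-root (algebraic, two-sheeted) branch point; the remaining terms are analytic or single-valued there.


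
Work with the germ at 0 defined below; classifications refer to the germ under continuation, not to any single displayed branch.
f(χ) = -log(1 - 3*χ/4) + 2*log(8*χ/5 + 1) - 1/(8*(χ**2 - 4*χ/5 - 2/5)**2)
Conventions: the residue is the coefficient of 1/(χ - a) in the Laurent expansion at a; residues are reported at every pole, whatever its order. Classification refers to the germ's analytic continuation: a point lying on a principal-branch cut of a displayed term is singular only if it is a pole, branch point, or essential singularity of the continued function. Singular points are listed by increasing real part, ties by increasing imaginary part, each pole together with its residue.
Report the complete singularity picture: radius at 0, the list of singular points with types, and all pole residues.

Denominator factor (χ**2 - 4*χ/5 - 2/5)^2: discriminant 56/25, real irrational roots 2/5 + (1/5)*sqrt(14) and 2/5 - (1/5)*sqrt(14); poles of order 2, moduli 2/5 + (1/5)*sqrt(14) and -2/5 + (1/5)*sqrt(14).
Branch term (-1)*log(1 - χ/(4/3)): its argument vanishes at χ = 4/3, a logarithmic branch point, modulus 4/3.
Branch term (2)*log(1 - χ/(-5/8)): its argument vanishes at χ = -5/8, a logarithmic branch point, modulus 5/8.
The radius of convergence is the smallest modulus among the singular points: -2/5 + (1/5)*sqrt(14).
The branch terms are analytic at 2/5 - (1/5)*sqrt(14) and contribute nothing to the residue; only the rational part matters.
The factor χ**2 - 4*χ/5 - 2/5 splits as (χ - a)(χ - a') with a = 2/5 - (1/5)*sqrt(14), a' = 2/5 + (1/5)*sqrt(14). At the order-2 pole a set g(χ) = (χ - a)^2*(rational part) = [-1/8] / (χ - a')^2.
Order-2 pole: residue = g'(a); g'(2/5 - (1/5)*sqrt(14)) = -(125/6272)*sqrt(14), so the residue is -(125/6272)*sqrt(14).
The branch terms are analytic at 2/5 + (1/5)*sqrt(14) and contribute nothing to the residue; only the rational part matters.
The factor χ**2 - 4*χ/5 - 2/5 splits as (χ - a)(χ - a') with a = 2/5 + (1/5)*sqrt(14), a' = 2/5 - (1/5)*sqrt(14). At the order-2 pole a set g(χ) = (χ - a)^2*(rational part) = [-1/8] / (χ - a')^2.
Order-2 pole: residue = g'(a); g'(2/5 + (1/5)*sqrt(14)) = (125/6272)*sqrt(14), so the residue is (125/6272)*sqrt(14).
List the singular points by increasing real part (a conjugate pair: the negative imaginary part first).

Radius of convergence at 0: -2/5 + (1/5)*sqrt(14).
At -5/8: a logarithmic branch point.
At 2/5 - (1/5)*sqrt(14): a pole of order 2; residue -(125/6272)*sqrt(14).
At 2/5 + (1/5)*sqrt(14): a pole of order 2; residue (125/6272)*sqrt(14).
At 4/3: a logarithmic branch point.


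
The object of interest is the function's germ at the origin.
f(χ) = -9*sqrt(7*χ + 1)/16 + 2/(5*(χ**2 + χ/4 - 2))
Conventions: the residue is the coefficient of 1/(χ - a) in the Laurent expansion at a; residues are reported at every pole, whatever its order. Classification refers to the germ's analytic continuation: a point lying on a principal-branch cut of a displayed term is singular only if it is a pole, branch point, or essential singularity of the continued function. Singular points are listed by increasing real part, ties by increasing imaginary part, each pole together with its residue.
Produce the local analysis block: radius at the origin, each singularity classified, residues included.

Denominator factor (χ**2 + χ/4 - 2): discriminant 129/16, real irrational roots -1/8 + (1/8)*sqrt(129) and -1/8 - (1/8)*sqrt(129); poles of order 1, moduli -1/8 + (1/8)*sqrt(129) and 1/8 + (1/8)*sqrt(129).
Branch term (-9/16)*sqrt(1 - χ/(-1/7)): its argument vanishes at χ = -1/7, a square-root branch point, modulus 1/7.
The radius of convergence is the smallest modulus among the singular points: 1/7.
The branch term is analytic at -1/8 - (1/8)*sqrt(129) and contributes nothing to the residue; only the rational part matters.
The factor χ**2 + χ/4 - 2 splits as (χ - a)(χ - a') with a = -1/8 - (1/8)*sqrt(129), a' = -1/8 + (1/8)*sqrt(129). At the order-1 pole a set g(χ) = (χ - a)*(rational part) = [2/5] / (χ - a').
Simple pole: residue = g(a) at a = -1/8 - (1/8)*sqrt(129), which is -(8/645)*sqrt(129).
The branch term is analytic at -1/8 + (1/8)*sqrt(129) and contributes nothing to the residue; only the rational part matters.
The factor χ**2 + χ/4 - 2 splits as (χ - a)(χ - a') with a = -1/8 + (1/8)*sqrt(129), a' = -1/8 - (1/8)*sqrt(129). At the order-1 pole a set g(χ) = (χ - a)*(rational part) = [2/5] / (χ - a').
Simple pole: residue = g(a) at a = -1/8 + (1/8)*sqrt(129), which is (8/645)*sqrt(129).
List the singular points by increasing real part (a conjugate pair: the negative imaginary part first).

Radius of convergence at 0: 1/7.
At -1/8 - (1/8)*sqrt(129): a pole of order 1; residue -(8/645)*sqrt(129).
At -1/7: an algebraic (square-root) branch point.
At -1/8 + (1/8)*sqrt(129): a pole of order 1; residue (8/645)*sqrt(129).


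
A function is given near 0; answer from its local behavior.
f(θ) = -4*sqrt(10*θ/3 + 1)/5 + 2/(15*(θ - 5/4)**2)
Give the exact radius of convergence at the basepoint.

Denominator factor (θ - 5/4)^2: pole of order 2 at 5/4, modulus 5/4.
Branch term (-4/5)*sqrt(1 - θ/(-3/10)): its argument vanishes at θ = -3/10, a square-root branch point, modulus 3/10.
The radius of convergence is the smallest modulus among the singular points: 3/10.

The radius of convergence is 3/10.


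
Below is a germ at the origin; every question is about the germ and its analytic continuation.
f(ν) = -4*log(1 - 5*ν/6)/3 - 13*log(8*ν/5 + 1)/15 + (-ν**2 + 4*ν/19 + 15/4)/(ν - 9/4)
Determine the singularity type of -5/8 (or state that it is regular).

The point is a logarithmic branch point.

The term (-13/15)*log(1 - ν/(-5/8)) has argument 1 - -5/8/(-5/8) = 0 at -5/8: a logarithmic (infinitely-sheeted) branch point; the remaining terms are analytic or single-valued there.


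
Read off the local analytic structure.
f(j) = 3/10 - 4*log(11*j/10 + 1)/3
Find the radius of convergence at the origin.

Branch term (-4/3)*log(1 - j/(-10/11)): its argument vanishes at j = -10/11, a logarithmic branch point, modulus 10/11.
The radius of convergence is the smallest modulus among the singular points: 10/11.

The radius of convergence is 10/11.


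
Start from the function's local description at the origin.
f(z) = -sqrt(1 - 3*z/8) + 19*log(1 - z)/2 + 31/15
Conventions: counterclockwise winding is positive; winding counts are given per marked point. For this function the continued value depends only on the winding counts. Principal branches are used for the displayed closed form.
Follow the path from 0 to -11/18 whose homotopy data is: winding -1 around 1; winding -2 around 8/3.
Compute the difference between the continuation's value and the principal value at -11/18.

Continued minus principal equals -(19)*pi*i.

The rational part is single-valued and drops out of the difference; each branch term changes only by its own monodromy.
(-1)*sqrt(1 - z/(8/3)): winding -2 is even, the square root returns to the same sheet, contribution 0.
(19/2)*log(1 - z/(1)): each positive loop around 1 adds 2*pi*i to the log, so winding -1 contributes (19/2)*(-1)*2*pi*i = -(19)*pi*i.
Summing the contributions at z = -11/18 gives -(19)*pi*i.


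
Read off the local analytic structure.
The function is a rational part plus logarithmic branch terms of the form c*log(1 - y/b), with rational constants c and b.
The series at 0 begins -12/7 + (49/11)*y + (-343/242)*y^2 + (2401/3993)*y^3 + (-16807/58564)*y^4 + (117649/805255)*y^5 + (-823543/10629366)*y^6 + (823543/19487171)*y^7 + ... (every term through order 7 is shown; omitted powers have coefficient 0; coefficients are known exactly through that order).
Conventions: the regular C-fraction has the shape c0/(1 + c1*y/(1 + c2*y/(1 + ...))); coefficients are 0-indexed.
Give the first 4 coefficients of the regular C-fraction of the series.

The regular C-fraction coefficients are [-12/7, 343/132, -301/132, -7/473].

Taylor coefficients (read off): a_0 = -12/7, a_1 = 49/11, a_2 = -343/242, a_3 = 2401/3993.
c0 = a_0 = -12/7. Peel one level at a time: if S = 1 + c*y/S' with S'(0) = 1, then c is the y-coefficient of S and S' = c*y/(S - 1).
S_1 = c0/f = 1 + (343/132)*y + (103243/17424)*y^2 + ...; c1 = 343/132.
S_2 = c1*y/(S_1 - 1) = 1 + (-301/132)*y + (-49/1452)*y^2 + ...; c2 = -301/132.
S_3 = c2*y/(S_2 - 1) = 1 + (-7/473)*y + ...; c3 = -7/473.


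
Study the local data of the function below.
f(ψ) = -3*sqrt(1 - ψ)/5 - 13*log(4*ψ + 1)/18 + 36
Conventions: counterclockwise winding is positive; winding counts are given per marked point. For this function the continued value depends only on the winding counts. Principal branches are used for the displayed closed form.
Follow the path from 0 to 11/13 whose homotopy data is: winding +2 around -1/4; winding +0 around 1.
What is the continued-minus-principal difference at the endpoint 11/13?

Continued minus principal equals -(26/9)*pi*i.

The rational part is single-valued and drops out of the difference; each branch term changes only by its own monodromy.
(-3/5)*sqrt(1 - ψ/(1)): winding +0 is even, the square root returns to the same sheet, contribution 0.
(-13/18)*log(1 - ψ/(-1/4)): each positive loop around -1/4 adds 2*pi*i to the log, so winding +2 contributes (-13/18)*(2)*2*pi*i = -(26/9)*pi*i.
Summing the contributions at ψ = 11/13 gives -(26/9)*pi*i.


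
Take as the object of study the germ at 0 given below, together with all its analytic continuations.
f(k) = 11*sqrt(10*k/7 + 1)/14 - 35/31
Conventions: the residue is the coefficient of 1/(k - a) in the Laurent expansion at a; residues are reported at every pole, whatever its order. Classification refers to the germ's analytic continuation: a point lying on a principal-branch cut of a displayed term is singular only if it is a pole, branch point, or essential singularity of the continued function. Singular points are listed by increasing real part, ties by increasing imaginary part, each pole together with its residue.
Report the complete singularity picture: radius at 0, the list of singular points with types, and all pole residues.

Branch term (11/14)*sqrt(1 - k/(-7/10)): its argument vanishes at k = -7/10, a square-root branch point, modulus 7/10.
The radius of convergence is the smallest modulus among the singular points: 7/10.

Radius of convergence at 0: 7/10.
At -7/10: an algebraic (square-root) branch point.


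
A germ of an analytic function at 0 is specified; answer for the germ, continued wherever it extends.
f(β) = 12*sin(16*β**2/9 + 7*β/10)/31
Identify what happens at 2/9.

The point is a regular point.

There is no denominator, hence no pole anywhere.
The factor -sin(16*β**2/9 + 7*β/10) is entire.
So the germ continues analytically to 2/9.


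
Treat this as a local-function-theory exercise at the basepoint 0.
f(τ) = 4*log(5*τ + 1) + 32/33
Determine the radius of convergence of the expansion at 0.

The radius of convergence is 1/5.

Branch term (4)*log(1 - τ/(-1/5)): its argument vanishes at τ = -1/5, a logarithmic branch point, modulus 1/5.
The radius of convergence is the smallest modulus among the singular points: 1/5.


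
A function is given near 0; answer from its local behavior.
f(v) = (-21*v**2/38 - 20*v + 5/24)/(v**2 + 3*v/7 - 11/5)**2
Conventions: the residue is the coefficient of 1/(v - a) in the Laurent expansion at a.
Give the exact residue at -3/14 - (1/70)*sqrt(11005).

The residue is (4465321/1104523428)*sqrt(11005).

The factor v**2 + 3*v/7 - 11/5 splits as (v - a)(v - a') with a = -3/14 - (1/70)*sqrt(11005), a' = -3/14 + (1/70)*sqrt(11005). At the order-2 pole a set g(v) = (v - a)^2*f(v) = [-21*v**2/38 - 20*v + 5/24] / (v - a')^2.
Order-2 pole: residue = g'(a); g'(-3/14 - (1/70)*sqrt(11005)) = (4465321/1104523428)*sqrt(11005), so the residue is (4465321/1104523428)*sqrt(11005).


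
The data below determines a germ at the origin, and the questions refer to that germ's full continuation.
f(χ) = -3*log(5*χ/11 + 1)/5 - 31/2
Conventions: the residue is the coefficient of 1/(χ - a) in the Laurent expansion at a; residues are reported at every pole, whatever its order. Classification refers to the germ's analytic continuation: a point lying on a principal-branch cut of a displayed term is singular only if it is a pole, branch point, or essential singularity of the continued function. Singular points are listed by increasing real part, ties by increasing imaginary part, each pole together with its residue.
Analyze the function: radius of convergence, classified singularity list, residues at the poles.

Branch term (-3/5)*log(1 - χ/(-11/5)): its argument vanishes at χ = -11/5, a logarithmic branch point, modulus 11/5.
The radius of convergence is the smallest modulus among the singular points: 11/5.

Radius of convergence at 0: 11/5.
At -11/5: a logarithmic branch point.


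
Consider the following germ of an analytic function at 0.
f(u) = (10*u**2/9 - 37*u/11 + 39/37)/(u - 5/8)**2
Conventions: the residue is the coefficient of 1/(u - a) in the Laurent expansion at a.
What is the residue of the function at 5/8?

At the order-2 pole 5/8 set g(u) = (u - (5/8))^2*f(u) = 10*u**2/9 - 37*u/11 + 39/37.
Order-2 pole: residue = g'(a); g'(5/8) = -391/198, so the residue is -391/198.

The residue is -391/198.


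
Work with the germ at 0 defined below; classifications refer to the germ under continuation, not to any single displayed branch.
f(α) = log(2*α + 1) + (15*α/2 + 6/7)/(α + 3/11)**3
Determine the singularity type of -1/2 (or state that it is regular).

The point is a logarithmic branch point.

The term (1)*log(1 - α/(-1/2)) has argument 1 - -1/2/(-1/2) = 0 at -1/2: a logarithmic (infinitely-sheeted) branch point; the remaining terms are analytic or single-valued there.


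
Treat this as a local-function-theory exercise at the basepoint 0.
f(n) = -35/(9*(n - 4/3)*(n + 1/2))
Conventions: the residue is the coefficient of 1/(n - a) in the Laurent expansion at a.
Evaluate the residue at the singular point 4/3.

At the order-1 pole 4/3 set g(n) = (n - (4/3))*f(n) = -35/(9*(n + 1/2)).
Simple pole: residue = g(a) at a = 4/3, which is -70/33.

The residue is -70/33.


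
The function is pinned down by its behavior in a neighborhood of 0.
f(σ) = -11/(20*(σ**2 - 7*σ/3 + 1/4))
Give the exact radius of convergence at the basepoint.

Denominator factor (σ**2 - 7*σ/3 + 1/4): discriminant 40/9, real irrational roots 7/6 + (1/3)*sqrt(10) and 7/6 - (1/3)*sqrt(10); poles of order 1, moduli 7/6 + (1/3)*sqrt(10) and 7/6 - (1/3)*sqrt(10).
The radius of convergence is the smallest modulus among the singular points: 7/6 - (1/3)*sqrt(10).

The radius of convergence is 7/6 - (1/3)*sqrt(10).


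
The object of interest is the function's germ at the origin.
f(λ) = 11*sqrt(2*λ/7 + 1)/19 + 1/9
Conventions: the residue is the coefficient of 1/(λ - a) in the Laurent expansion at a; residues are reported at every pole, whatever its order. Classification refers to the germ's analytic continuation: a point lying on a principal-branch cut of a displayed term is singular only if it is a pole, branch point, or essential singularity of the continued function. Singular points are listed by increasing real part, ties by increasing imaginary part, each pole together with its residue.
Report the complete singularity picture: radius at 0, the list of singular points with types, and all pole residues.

Branch term (11/19)*sqrt(1 - λ/(-7/2)): its argument vanishes at λ = -7/2, a square-root branch point, modulus 7/2.
The radius of convergence is the smallest modulus among the singular points: 7/2.

Radius of convergence at 0: 7/2.
At -7/2: an algebraic (square-root) branch point.


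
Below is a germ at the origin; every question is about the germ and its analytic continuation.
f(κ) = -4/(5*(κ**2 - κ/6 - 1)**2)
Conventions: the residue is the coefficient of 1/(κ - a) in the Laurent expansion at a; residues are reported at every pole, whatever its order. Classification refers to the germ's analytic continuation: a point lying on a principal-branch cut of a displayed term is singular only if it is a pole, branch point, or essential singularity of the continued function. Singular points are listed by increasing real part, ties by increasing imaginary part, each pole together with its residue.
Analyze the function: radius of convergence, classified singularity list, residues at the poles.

Denominator factor (κ**2 - κ/6 - 1)^2: discriminant 145/36, real irrational roots 1/12 + (1/12)*sqrt(145) and 1/12 - (1/12)*sqrt(145); poles of order 2, moduli 1/12 + (1/12)*sqrt(145) and -1/12 + (1/12)*sqrt(145).
The radius of convergence is the smallest modulus among the singular points: -1/12 + (1/12)*sqrt(145).
The factor κ**2 - κ/6 - 1 splits as (κ - a)(κ - a') with a = 1/12 - (1/12)*sqrt(145), a' = 1/12 + (1/12)*sqrt(145). At the order-2 pole a set g(κ) = (κ - a)^2*f(κ) = [-4/5] / (κ - a')^2.
Order-2 pole: residue = g'(a); g'(1/12 - (1/12)*sqrt(145)) = -(1728/105125)*sqrt(145), so the residue is -(1728/105125)*sqrt(145).
The factor κ**2 - κ/6 - 1 splits as (κ - a)(κ - a') with a = 1/12 + (1/12)*sqrt(145), a' = 1/12 - (1/12)*sqrt(145). At the order-2 pole a set g(κ) = (κ - a)^2*f(κ) = [-4/5] / (κ - a')^2.
Order-2 pole: residue = g'(a); g'(1/12 + (1/12)*sqrt(145)) = (1728/105125)*sqrt(145), so the residue is (1728/105125)*sqrt(145).
List the singular points by increasing real part (a conjugate pair: the negative imaginary part first).

Radius of convergence at 0: -1/12 + (1/12)*sqrt(145).
At 1/12 - (1/12)*sqrt(145): a pole of order 2; residue -(1728/105125)*sqrt(145).
At 1/12 + (1/12)*sqrt(145): a pole of order 2; residue (1728/105125)*sqrt(145).
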